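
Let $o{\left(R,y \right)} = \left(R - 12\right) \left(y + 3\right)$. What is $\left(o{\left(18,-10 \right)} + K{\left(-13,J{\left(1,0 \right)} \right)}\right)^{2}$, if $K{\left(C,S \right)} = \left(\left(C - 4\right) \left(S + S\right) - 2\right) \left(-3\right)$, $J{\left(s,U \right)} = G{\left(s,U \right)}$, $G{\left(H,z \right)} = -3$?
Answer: $116964$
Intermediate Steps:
$J{\left(s,U \right)} = -3$
$o{\left(R,y \right)} = \left(-12 + R\right) \left(3 + y\right)$
$K{\left(C,S \right)} = 6 - 6 S \left(-4 + C\right)$ ($K{\left(C,S \right)} = \left(\left(-4 + C\right) 2 S - 2\right) \left(-3\right) = \left(2 S \left(-4 + C\right) - 2\right) \left(-3\right) = \left(-2 + 2 S \left(-4 + C\right)\right) \left(-3\right) = 6 - 6 S \left(-4 + C\right)$)
$\left(o{\left(18,-10 \right)} + K{\left(-13,J{\left(1,0 \right)} \right)}\right)^{2} = \left(\left(-36 - -120 + 3 \cdot 18 + 18 \left(-10\right)\right) + \left(6 + 24 \left(-3\right) - \left(-78\right) \left(-3\right)\right)\right)^{2} = \left(\left(-36 + 120 + 54 - 180\right) - 300\right)^{2} = \left(-42 - 300\right)^{2} = \left(-342\right)^{2} = 116964$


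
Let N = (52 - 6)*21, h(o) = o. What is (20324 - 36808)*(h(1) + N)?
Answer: -15940028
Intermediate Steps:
N = 966 (N = 46*21 = 966)
(20324 - 36808)*(h(1) + N) = (20324 - 36808)*(1 + 966) = -16484*967 = -15940028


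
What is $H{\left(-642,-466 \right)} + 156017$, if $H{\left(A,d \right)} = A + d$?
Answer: $154909$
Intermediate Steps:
$H{\left(-642,-466 \right)} + 156017 = \left(-642 - 466\right) + 156017 = -1108 + 156017 = 154909$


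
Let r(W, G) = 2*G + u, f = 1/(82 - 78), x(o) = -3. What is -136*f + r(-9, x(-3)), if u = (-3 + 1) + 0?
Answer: -42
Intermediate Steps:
u = -2 (u = -2 + 0 = -2)
f = ¼ (f = 1/4 = ¼ ≈ 0.25000)
r(W, G) = -2 + 2*G (r(W, G) = 2*G - 2 = -2 + 2*G)
-136*f + r(-9, x(-3)) = -136*¼ + (-2 + 2*(-3)) = -34 + (-2 - 6) = -34 - 8 = -42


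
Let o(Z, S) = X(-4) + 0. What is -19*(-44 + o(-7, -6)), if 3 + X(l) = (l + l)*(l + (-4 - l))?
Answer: 285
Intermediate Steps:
X(l) = -3 - 8*l (X(l) = -3 + (l + l)*(l + (-4 - l)) = -3 + (2*l)*(-4) = -3 - 8*l)
o(Z, S) = 29 (o(Z, S) = (-3 - 8*(-4)) + 0 = (-3 + 32) + 0 = 29 + 0 = 29)
-19*(-44 + o(-7, -6)) = -19*(-44 + 29) = -19*(-15) = 285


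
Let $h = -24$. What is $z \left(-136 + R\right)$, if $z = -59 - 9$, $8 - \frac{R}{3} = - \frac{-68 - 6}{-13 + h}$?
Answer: $7208$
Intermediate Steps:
$R = 30$ ($R = 24 - 3 \left(- \frac{-68 - 6}{-13 - 24}\right) = 24 - 3 \left(- \frac{-74}{-37}\right) = 24 - 3 \left(- \frac{\left(-74\right) \left(-1\right)}{37}\right) = 24 - 3 \left(\left(-1\right) 2\right) = 24 - -6 = 24 + 6 = 30$)
$z = -68$
$z \left(-136 + R\right) = - 68 \left(-136 + 30\right) = \left(-68\right) \left(-106\right) = 7208$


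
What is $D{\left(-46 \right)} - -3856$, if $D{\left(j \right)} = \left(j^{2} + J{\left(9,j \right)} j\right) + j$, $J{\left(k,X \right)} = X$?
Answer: $8042$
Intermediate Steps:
$D{\left(j \right)} = j + 2 j^{2}$ ($D{\left(j \right)} = \left(j^{2} + j j\right) + j = \left(j^{2} + j^{2}\right) + j = 2 j^{2} + j = j + 2 j^{2}$)
$D{\left(-46 \right)} - -3856 = - 46 \left(1 + 2 \left(-46\right)\right) - -3856 = - 46 \left(1 - 92\right) + 3856 = \left(-46\right) \left(-91\right) + 3856 = 4186 + 3856 = 8042$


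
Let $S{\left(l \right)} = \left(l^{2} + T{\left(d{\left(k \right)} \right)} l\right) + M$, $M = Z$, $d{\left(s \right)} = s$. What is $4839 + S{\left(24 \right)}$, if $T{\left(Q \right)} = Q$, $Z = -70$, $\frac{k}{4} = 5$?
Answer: $5825$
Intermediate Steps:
$k = 20$ ($k = 4 \cdot 5 = 20$)
$M = -70$
$S{\left(l \right)} = -70 + l^{2} + 20 l$ ($S{\left(l \right)} = \left(l^{2} + 20 l\right) - 70 = -70 + l^{2} + 20 l$)
$4839 + S{\left(24 \right)} = 4839 + \left(-70 + 24^{2} + 20 \cdot 24\right) = 4839 + \left(-70 + 576 + 480\right) = 4839 + 986 = 5825$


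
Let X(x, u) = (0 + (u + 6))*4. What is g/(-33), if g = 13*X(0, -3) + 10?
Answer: -166/33 ≈ -5.0303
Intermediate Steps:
X(x, u) = 24 + 4*u (X(x, u) = (0 + (6 + u))*4 = (6 + u)*4 = 24 + 4*u)
g = 166 (g = 13*(24 + 4*(-3)) + 10 = 13*(24 - 12) + 10 = 13*12 + 10 = 156 + 10 = 166)
g/(-33) = 166/(-33) = 166*(-1/33) = -166/33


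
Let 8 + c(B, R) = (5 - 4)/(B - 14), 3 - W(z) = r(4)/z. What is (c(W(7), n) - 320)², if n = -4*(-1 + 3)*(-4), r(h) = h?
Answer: 706230625/6561 ≈ 1.0764e+5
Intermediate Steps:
n = 32 (n = -4*2*(-4) = -8*(-4) = 32)
W(z) = 3 - 4/z
c(B, R) = -8 + 1/(-14 + B) (c(B, R) = -8 + (5 - 4)/(B - 14) = -8 + 1/(-14 + B))
(c(W(7), n) - 320)² = ((113 - 8*(3 - 4/7))/(-14 + (3 - 4/7)) - 320)² = ((113 - 8*17/7)/(-14 + 17/7) - 320)² = ((113 - 136/7)/(-81/7) - 320)² = (-7/81*655/7 - 320)² = (-655/81 - 320)² = (-26575/81)² = 706230625/6561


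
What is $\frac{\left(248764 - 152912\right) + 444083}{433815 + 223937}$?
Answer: $\frac{539935}{657752} \approx 0.82088$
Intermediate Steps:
$\frac{\left(248764 - 152912\right) + 444083}{433815 + 223937} = \frac{\left(248764 - 152912\right) + 444083}{657752} = \left(95852 + 444083\right) \frac{1}{657752} = 539935 \cdot \frac{1}{657752} = \frac{539935}{657752}$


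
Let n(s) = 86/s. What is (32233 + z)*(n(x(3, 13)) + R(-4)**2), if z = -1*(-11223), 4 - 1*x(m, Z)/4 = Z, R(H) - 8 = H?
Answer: 5323360/9 ≈ 5.9148e+5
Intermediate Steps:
R(H) = 8 + H
x(m, Z) = 16 - 4*Z
z = 11223
(32233 + z)*(n(x(3, 13)) + R(-4)**2) = (32233 + 11223)*(86/(16 - 4*13) + (8 - 4)**2) = 43456*(86/(16 - 52) + 4**2) = 43456*(86/(-36) + 16) = 43456*(86*(-1/36) + 16) = 43456*(-43/18 + 16) = 43456*(245/18) = 5323360/9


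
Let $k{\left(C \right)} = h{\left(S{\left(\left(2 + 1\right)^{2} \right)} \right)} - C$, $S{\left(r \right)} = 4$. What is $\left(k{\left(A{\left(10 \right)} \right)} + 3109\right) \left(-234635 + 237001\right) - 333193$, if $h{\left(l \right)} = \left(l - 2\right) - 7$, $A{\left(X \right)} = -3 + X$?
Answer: $6994309$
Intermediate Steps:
$h{\left(l \right)} = -9 + l$ ($h{\left(l \right)} = \left(-2 + l\right) - 7 = -9 + l$)
$k{\left(C \right)} = -5 - C$ ($k{\left(C \right)} = \left(-9 + 4\right) - C = -5 - C$)
$\left(k{\left(A{\left(10 \right)} \right)} + 3109\right) \left(-234635 + 237001\right) - 333193 = \left(\left(-5 - \left(-3 + 10\right)\right) + 3109\right) \left(-234635 + 237001\right) - 333193 = \left(\left(-5 - 7\right) + 3109\right) 2366 - 333193 = \left(-12 + 3109\right) 2366 - 333193 = 3097 \cdot 2366 - 333193 = 7327502 - 333193 = 6994309$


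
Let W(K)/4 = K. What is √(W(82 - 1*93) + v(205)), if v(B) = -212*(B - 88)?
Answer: 4*I*√1553 ≈ 157.63*I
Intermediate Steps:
W(K) = 4*K
v(B) = 18656 - 212*B (v(B) = -212*(-88 + B) = 18656 - 212*B)
√(W(82 - 1*93) + v(205)) = √(4*(82 - 1*93) + (18656 - 212*205)) = √(4*(82 - 93) + (18656 - 43460)) = √(4*(-11) - 24804) = √(-44 - 24804) = √(-24848) = 4*I*√1553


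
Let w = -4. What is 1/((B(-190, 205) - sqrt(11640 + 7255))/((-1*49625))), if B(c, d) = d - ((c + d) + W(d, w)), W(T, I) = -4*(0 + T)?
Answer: -10024250/200241 - 9925*sqrt(18895)/200241 ≈ -56.874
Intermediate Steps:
W(T, I) = -4*T
B(c, d) = -c + 4*d (B(c, d) = d - ((c + d) - 4*d) = d - (c - 3*d) = d + (-c + 3*d) = -c + 4*d)
1/((B(-190, 205) - sqrt(11640 + 7255))/((-1*49625))) = 1/(((-1*(-190) + 4*205) - sqrt(11640 + 7255))/((-1*49625))) = 1/(((190 + 820) - sqrt(18895))/(-49625)) = 1/((1010 - sqrt(18895))*(-1/49625)) = 1/(-202/9925 + sqrt(18895)/49625)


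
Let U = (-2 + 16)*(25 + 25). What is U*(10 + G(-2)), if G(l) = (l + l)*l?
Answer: 12600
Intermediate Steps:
U = 700 (U = 14*50 = 700)
G(l) = 2*l² (G(l) = (2*l)*l = 2*l²)
U*(10 + G(-2)) = 700*(10 + 2*(-2)²) = 700*(10 + 2*4) = 700*(10 + 8) = 700*18 = 12600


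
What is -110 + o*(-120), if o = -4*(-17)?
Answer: -8270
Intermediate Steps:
o = 68
-110 + o*(-120) = -110 + 68*(-120) = -110 - 8160 = -8270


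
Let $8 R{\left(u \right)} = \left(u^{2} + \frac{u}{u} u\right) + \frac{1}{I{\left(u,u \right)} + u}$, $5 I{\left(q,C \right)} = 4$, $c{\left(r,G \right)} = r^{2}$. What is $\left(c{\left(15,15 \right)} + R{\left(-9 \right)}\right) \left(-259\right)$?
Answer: $- \frac{19877473}{328} \approx -60602.0$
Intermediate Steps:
$I{\left(q,C \right)} = \frac{4}{5}$ ($I{\left(q,C \right)} = \frac{1}{5} \cdot 4 = \frac{4}{5}$)
$R{\left(u \right)} = \frac{u}{8} + \frac{u^{2}}{8} + \frac{1}{8 \left(\frac{4}{5} + u\right)}$ ($R{\left(u \right)} = \frac{\left(u^{2} + \frac{u}{u} u\right) + \frac{1}{\frac{4}{5} + u}}{8} = \frac{\left(u^{2} + 1 u\right) + \frac{1}{\frac{4}{5} + u}}{8} = \frac{\left(u^{2} + u\right) + \frac{1}{\frac{4}{5} + u}}{8} = \frac{\left(u + u^{2}\right) + \frac{1}{\frac{4}{5} + u}}{8} = \frac{u + u^{2} + \frac{1}{\frac{4}{5} + u}}{8} = \frac{u}{8} + \frac{u^{2}}{8} + \frac{1}{8 \left(\frac{4}{5} + u\right)}$)
$\left(c{\left(15,15 \right)} + R{\left(-9 \right)}\right) \left(-259\right) = \left(15^{2} + \frac{5 + 4 \left(-9\right) + 5 \left(-9\right)^{3} + 9 \left(-9\right)^{2}}{8 \left(4 + 5 \left(-9\right)\right)}\right) \left(-259\right) = \left(225 + \frac{5 - 36 + 5 \left(-729\right) + 9 \cdot 81}{8 \left(4 - 45\right)}\right) \left(-259\right) = \left(225 + \frac{5 - 36 - 3645 + 729}{8 \left(-41\right)}\right) \left(-259\right) = \left(225 + \frac{1}{8} \left(- \frac{1}{41}\right) \left(-2947\right)\right) \left(-259\right) = \left(225 + \frac{2947}{328}\right) \left(-259\right) = \frac{76747}{328} \left(-259\right) = - \frac{19877473}{328}$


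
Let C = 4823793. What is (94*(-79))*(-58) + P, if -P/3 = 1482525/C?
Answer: 76949695847/178659 ≈ 4.3071e+5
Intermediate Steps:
P = -164725/178659 (P = -4447575/4823793 = -3*164725/535977 = -164725/178659 ≈ -0.92201)
(94*(-79))*(-58) + P = (94*(-79))*(-58) - 164725/178659 = -7426*(-58) - 164725/178659 = 430708 - 164725/178659 = 76949695847/178659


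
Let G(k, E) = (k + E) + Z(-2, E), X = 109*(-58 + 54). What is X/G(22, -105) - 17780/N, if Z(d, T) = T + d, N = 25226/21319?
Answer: -18002211816/1198235 ≈ -15024.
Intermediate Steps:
N = 25226/21319 (N = 25226*(1/21319) = 25226/21319 ≈ 1.1833)
X = -436 (X = 109*(-4) = -436)
G(k, E) = -2 + k + 2*E (G(k, E) = (k + E) + (E - 2) = (E + k) + (-2 + E) = -2 + k + 2*E)
X/G(22, -105) - 17780/N = -436/(-2 + 22 + 2*(-105)) - 17780/25226/21319 = -436/(-2 + 22 - 210) - 17780*21319/25226 = -436/(-190) - 189525910/12613 = -436*(-1/190) - 189525910/12613 = 218/95 - 189525910/12613 = -18002211816/1198235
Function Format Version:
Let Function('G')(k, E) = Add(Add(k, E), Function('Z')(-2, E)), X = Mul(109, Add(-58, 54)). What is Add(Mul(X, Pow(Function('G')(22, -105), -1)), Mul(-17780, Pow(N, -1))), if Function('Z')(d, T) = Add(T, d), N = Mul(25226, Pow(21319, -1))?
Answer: Rational(-18002211816, 1198235) ≈ -15024.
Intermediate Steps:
N = Rational(25226, 21319) (N = Mul(25226, Rational(1, 21319)) = Rational(25226, 21319) ≈ 1.1833)
X = -436 (X = Mul(109, -4) = -436)
Function('G')(k, E) = Add(-2, k, Mul(2, E)) (Function('G')(k, E) = Add(Add(k, E), Add(E, -2)) = Add(Add(E, k), Add(-2, E)) = Add(-2, k, Mul(2, E)))
Add(Mul(X, Pow(Function('G')(22, -105), -1)), Mul(-17780, Pow(N, -1))) = Add(Mul(-436, Pow(Add(-2, 22, Mul(2, -105)), -1)), Mul(-17780, Pow(Rational(25226, 21319), -1))) = Add(Mul(-436, Pow(Add(-2, 22, -210), -1)), Mul(-17780, Rational(21319, 25226))) = Add(Mul(-436, Pow(-190, -1)), Rational(-189525910, 12613)) = Add(Mul(-436, Rational(-1, 190)), Rational(-189525910, 12613)) = Add(Rational(218, 95), Rational(-189525910, 12613)) = Rational(-18002211816, 1198235)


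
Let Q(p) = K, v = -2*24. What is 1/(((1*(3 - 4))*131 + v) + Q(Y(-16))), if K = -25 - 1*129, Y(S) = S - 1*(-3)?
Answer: -1/333 ≈ -0.0030030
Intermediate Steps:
Y(S) = 3 + S (Y(S) = S + 3 = 3 + S)
K = -154 (K = -25 - 129 = -154)
v = -48
Q(p) = -154
1/(((1*(3 - 4))*131 + v) + Q(Y(-16))) = 1/(((1*(3 - 4))*131 - 48) - 154) = 1/(((1*(-1))*131 - 48) - 154) = 1/((-1*131 - 48) - 154) = 1/((-131 - 48) - 154) = 1/(-179 - 154) = 1/(-333) = -1/333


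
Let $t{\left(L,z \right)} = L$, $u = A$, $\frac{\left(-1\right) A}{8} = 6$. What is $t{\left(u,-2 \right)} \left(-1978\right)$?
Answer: $94944$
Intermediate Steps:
$A = -48$ ($A = \left(-8\right) 6 = -48$)
$u = -48$
$t{\left(u,-2 \right)} \left(-1978\right) = \left(-48\right) \left(-1978\right) = 94944$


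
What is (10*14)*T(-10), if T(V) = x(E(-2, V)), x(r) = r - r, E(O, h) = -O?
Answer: 0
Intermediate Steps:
x(r) = 0
T(V) = 0
(10*14)*T(-10) = (10*14)*0 = 140*0 = 0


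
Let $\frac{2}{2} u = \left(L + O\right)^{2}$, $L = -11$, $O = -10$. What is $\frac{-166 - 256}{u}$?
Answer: $- \frac{422}{441} \approx -0.95692$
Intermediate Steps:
$u = 441$ ($u = \left(-11 - 10\right)^{2} = \left(-21\right)^{2} = 441$)
$\frac{-166 - 256}{u} = \frac{-166 - 256}{441} = \left(-422\right) \frac{1}{441} = - \frac{422}{441}$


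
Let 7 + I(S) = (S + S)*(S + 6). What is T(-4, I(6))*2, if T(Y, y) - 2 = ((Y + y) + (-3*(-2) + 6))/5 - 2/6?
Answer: 184/3 ≈ 61.333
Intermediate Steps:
I(S) = -7 + 2*S*(6 + S) (I(S) = -7 + (S + S)*(S + 6) = -7 + (2*S)*(6 + S) = -7 + 2*S*(6 + S))
T(Y, y) = 61/15 + Y/5 + y/5 (T(Y, y) = 2 + (((Y + y) + (-3*(-2) + 6))/5 - 2/6) = 2 + (((Y + y) + (6 + 6))*(⅕) - 2*⅙) = 2 + (((Y + y) + 12)*(⅕) - ⅓) = 2 + ((12 + Y + y)*(⅕) - ⅓) = 2 + ((12/5 + Y/5 + y/5) - ⅓) = 2 + (31/15 + Y/5 + y/5) = 61/15 + Y/5 + y/5)
T(-4, I(6))*2 = (61/15 + (⅕)*(-4) + (-7 + 2*6² + 12*6)/5)*2 = (61/15 - ⅘ + (-7 + 2*36 + 72)/5)*2 = (61/15 - ⅘ + (-7 + 72 + 72)/5)*2 = (61/15 - ⅘ + (⅕)*137)*2 = (61/15 - ⅘ + 137/5)*2 = (92/3)*2 = 184/3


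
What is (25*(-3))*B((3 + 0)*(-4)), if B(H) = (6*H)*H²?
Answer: 777600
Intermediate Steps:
B(H) = 6*H³
(25*(-3))*B((3 + 0)*(-4)) = (25*(-3))*(6*((3 + 0)*(-4))³) = -450*(3*(-4))³ = -450*(-12)³ = -450*(-1728) = -75*(-10368) = 777600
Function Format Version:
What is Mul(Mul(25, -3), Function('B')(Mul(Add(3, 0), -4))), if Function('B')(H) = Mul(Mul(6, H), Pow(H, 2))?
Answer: 777600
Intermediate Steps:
Function('B')(H) = Mul(6, Pow(H, 3))
Mul(Mul(25, -3), Function('B')(Mul(Add(3, 0), -4))) = Mul(Mul(25, -3), Mul(6, Pow(Mul(Add(3, 0), -4), 3))) = Mul(-75, Mul(6, Pow(Mul(3, -4), 3))) = Mul(-75, Mul(6, Pow(-12, 3))) = Mul(-75, Mul(6, -1728)) = Mul(-75, -10368) = 777600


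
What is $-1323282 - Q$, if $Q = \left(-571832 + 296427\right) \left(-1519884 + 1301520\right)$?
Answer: $-60139860702$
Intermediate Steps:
$Q = 60138537420$ ($Q = \left(-275405\right) \left(-218364\right) = 60138537420$)
$-1323282 - Q = -1323282 - 60138537420 = -60139860702$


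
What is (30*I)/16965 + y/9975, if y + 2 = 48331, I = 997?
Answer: 8283361/1253525 ≈ 6.6081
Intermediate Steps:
y = 48329 (y = -2 + 48331 = 48329)
(30*I)/16965 + y/9975 = (30*997)/16965 + 48329/9975 = 29910*(1/16965) + 48329*(1/9975) = 1994/1131 + 48329/9975 = 8283361/1253525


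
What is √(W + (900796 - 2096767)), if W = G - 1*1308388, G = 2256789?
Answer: I*√247570 ≈ 497.56*I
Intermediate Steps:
W = 948401 (W = 2256789 - 1*1308388 = 2256789 - 1308388 = 948401)
√(W + (900796 - 2096767)) = √(948401 + (900796 - 2096767)) = √(948401 - 1195971) = √(-247570) = I*√247570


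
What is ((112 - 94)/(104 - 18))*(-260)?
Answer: -2340/43 ≈ -54.419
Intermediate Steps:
((112 - 94)/(104 - 18))*(-260) = (18/86)*(-260) = (18*(1/86))*(-260) = (9/43)*(-260) = -2340/43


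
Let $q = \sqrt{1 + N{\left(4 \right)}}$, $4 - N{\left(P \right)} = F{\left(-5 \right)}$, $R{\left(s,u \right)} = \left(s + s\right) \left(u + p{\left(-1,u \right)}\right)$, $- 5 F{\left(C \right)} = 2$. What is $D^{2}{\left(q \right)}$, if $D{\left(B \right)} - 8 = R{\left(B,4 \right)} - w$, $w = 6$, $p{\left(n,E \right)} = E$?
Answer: $\frac{6932}{5} + \frac{192 \sqrt{15}}{5} \approx 1535.1$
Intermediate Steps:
$F{\left(C \right)} = - \frac{2}{5}$ ($F{\left(C \right)} = \left(- \frac{1}{5}\right) 2 = - \frac{2}{5}$)
$R{\left(s,u \right)} = 4 s u$ ($R{\left(s,u \right)} = \left(s + s\right) \left(u + u\right) = 2 s 2 u = 4 s u$)
$N{\left(P \right)} = \frac{22}{5}$ ($N{\left(P \right)} = 4 - - \frac{2}{5} = 4 + \frac{2}{5} = \frac{22}{5}$)
$q = \frac{3 \sqrt{15}}{5}$ ($q = \sqrt{1 + \frac{22}{5}} = \sqrt{\frac{27}{5}} = \frac{3 \sqrt{15}}{5} \approx 2.3238$)
$D{\left(B \right)} = 2 + 16 B$ ($D{\left(B \right)} = 8 + \left(4 B 4 - 6\right) = 8 + \left(16 B - 6\right) = 8 + \left(-6 + 16 B\right) = 2 + 16 B$)
$D^{2}{\left(q \right)} = \left(2 + 16 \frac{3 \sqrt{15}}{5}\right)^{2} = \left(2 + \frac{48 \sqrt{15}}{5}\right)^{2}$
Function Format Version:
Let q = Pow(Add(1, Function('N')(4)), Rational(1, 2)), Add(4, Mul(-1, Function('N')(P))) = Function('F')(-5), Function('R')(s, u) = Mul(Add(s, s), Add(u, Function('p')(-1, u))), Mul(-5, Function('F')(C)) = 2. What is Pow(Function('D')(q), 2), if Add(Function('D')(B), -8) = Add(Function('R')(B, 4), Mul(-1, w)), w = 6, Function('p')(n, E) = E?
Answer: Add(Rational(6932, 5), Mul(Rational(192, 5), Pow(15, Rational(1, 2)))) ≈ 1535.1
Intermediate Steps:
Function('F')(C) = Rational(-2, 5) (Function('F')(C) = Mul(Rational(-1, 5), 2) = Rational(-2, 5))
Function('R')(s, u) = Mul(4, s, u) (Function('R')(s, u) = Mul(Add(s, s), Add(u, u)) = Mul(Mul(2, s), Mul(2, u)) = Mul(4, s, u))
Function('N')(P) = Rational(22, 5) (Function('N')(P) = Add(4, Mul(-1, Rational(-2, 5))) = Add(4, Rational(2, 5)) = Rational(22, 5))
q = Mul(Rational(3, 5), Pow(15, Rational(1, 2))) (q = Pow(Add(1, Rational(22, 5)), Rational(1, 2)) = Pow(Rational(27, 5), Rational(1, 2)) = Mul(Rational(3, 5), Pow(15, Rational(1, 2))) ≈ 2.3238)
Function('D')(B) = Add(2, Mul(16, B)) (Function('D')(B) = Add(8, Add(Mul(4, B, 4), Mul(-1, 6))) = Add(8, Add(Mul(16, B), -6)) = Add(8, Add(-6, Mul(16, B))) = Add(2, Mul(16, B)))
Pow(Function('D')(q), 2) = Pow(Add(2, Mul(16, Mul(Rational(3, 5), Pow(15, Rational(1, 2))))), 2) = Pow(Add(2, Mul(Rational(48, 5), Pow(15, Rational(1, 2)))), 2)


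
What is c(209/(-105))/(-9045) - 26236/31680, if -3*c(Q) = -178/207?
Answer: -818732267/988582320 ≈ -0.82819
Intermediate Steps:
c(Q) = 178/621 (c(Q) = -(-178)/(3*207) = -⅓*(-178/207) = 178/621)
c(209/(-105))/(-9045) - 26236/31680 = (178/621)/(-9045) - 26236/31680 = (178/621)*(-1/9045) - 26236*1/31680 = -178/5616945 - 6559/7920 = -818732267/988582320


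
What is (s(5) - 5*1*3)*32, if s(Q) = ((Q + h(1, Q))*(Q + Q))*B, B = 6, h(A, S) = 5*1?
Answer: 18720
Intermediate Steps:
h(A, S) = 5
s(Q) = 12*Q*(5 + Q) (s(Q) = ((Q + 5)*(Q + Q))*6 = ((5 + Q)*(2*Q))*6 = (2*Q*(5 + Q))*6 = 12*Q*(5 + Q))
(s(5) - 5*1*3)*32 = (12*5*(5 + 5) - 5*1*3)*32 = (12*5*10 - 5*3)*32 = (600 - 15)*32 = 585*32 = 18720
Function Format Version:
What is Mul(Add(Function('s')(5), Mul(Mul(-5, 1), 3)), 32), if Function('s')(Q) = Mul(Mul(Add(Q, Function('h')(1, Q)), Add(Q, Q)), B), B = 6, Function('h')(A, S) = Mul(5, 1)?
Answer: 18720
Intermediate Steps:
Function('h')(A, S) = 5
Function('s')(Q) = Mul(12, Q, Add(5, Q)) (Function('s')(Q) = Mul(Mul(Add(Q, 5), Add(Q, Q)), 6) = Mul(Mul(Add(5, Q), Mul(2, Q)), 6) = Mul(Mul(2, Q, Add(5, Q)), 6) = Mul(12, Q, Add(5, Q)))
Mul(Add(Function('s')(5), Mul(Mul(-5, 1), 3)), 32) = Mul(Add(Mul(12, 5, Add(5, 5)), Mul(Mul(-5, 1), 3)), 32) = Mul(Add(Mul(12, 5, 10), Mul(-5, 3)), 32) = Mul(Add(600, -15), 32) = Mul(585, 32) = 18720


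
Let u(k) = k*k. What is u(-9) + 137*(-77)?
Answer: -10468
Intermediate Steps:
u(k) = k**2
u(-9) + 137*(-77) = (-9)**2 + 137*(-77) = 81 - 10549 = -10468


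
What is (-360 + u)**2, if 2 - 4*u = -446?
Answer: 61504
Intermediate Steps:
u = 112 (u = 1/2 - 1/4*(-446) = 1/2 + 223/2 = 112)
(-360 + u)**2 = (-360 + 112)**2 = (-248)**2 = 61504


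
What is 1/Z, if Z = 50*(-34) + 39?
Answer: -1/1661 ≈ -0.00060205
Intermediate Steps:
Z = -1661 (Z = -1700 + 39 = -1661)
1/Z = 1/(-1661) = -1/1661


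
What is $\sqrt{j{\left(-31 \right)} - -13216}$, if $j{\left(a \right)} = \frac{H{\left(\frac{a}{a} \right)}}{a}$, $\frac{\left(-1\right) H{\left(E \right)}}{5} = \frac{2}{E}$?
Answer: $\frac{11 \sqrt{104966}}{31} \approx 114.96$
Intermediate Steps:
$H{\left(E \right)} = - \frac{10}{E}$ ($H{\left(E \right)} = - 5 \frac{2}{E} = - \frac{10}{E}$)
$j{\left(a \right)} = - \frac{10}{a}$ ($j{\left(a \right)} = \frac{\left(-10\right) \frac{1}{a \frac{1}{a}}}{a} = \frac{\left(-10\right) 1^{-1}}{a} = \frac{\left(-10\right) 1}{a} = - \frac{10}{a}$)
$\sqrt{j{\left(-31 \right)} - -13216} = \sqrt{- \frac{10}{-31} - -13216} = \sqrt{\left(-10\right) \left(- \frac{1}{31}\right) + \left(-9156 + 22372\right)} = \sqrt{\frac{10}{31} + 13216} = \sqrt{\frac{409706}{31}} = \frac{11 \sqrt{104966}}{31}$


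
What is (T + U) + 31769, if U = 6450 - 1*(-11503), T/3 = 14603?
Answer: 93531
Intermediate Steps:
T = 43809 (T = 3*14603 = 43809)
U = 17953 (U = 6450 + 11503 = 17953)
(T + U) + 31769 = (43809 + 17953) + 31769 = 61762 + 31769 = 93531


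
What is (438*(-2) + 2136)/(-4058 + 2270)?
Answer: -105/149 ≈ -0.70470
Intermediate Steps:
(438*(-2) + 2136)/(-4058 + 2270) = (-876 + 2136)/(-1788) = 1260*(-1/1788) = -105/149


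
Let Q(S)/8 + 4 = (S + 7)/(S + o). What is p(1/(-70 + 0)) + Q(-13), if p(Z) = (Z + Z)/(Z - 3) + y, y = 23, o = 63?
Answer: -52489/5275 ≈ -9.9505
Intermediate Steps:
Q(S) = -32 + 8*(7 + S)/(63 + S) (Q(S) = -32 + 8*((S + 7)/(S + 63)) = -32 + 8*((7 + S)/(63 + S)) = -32 + 8*(7 + S)/(63 + S))
p(Z) = 23 + 2*Z/(-3 + Z) (p(Z) = (Z + Z)/(Z - 3) + 23 = (2*Z)/(-3 + Z) + 23 = 2*Z/(-3 + Z) + 23 = 23 + 2*Z/(-3 + Z))
p(1/(-70 + 0)) + Q(-13) = (-69 + 25/(-70 + 0))/(-3 + 1/(-70 + 0)) + 8*(-245 - 3*(-13))/(63 - 13) = (-69 + 25/(-70))/(-3 + 1/(-70)) + 8*(-245 + 39)/50 = (-69 + 25*(-1/70))/(-3 - 1/70) + 8*(1/50)*(-206) = (-69 - 5/14)/(-211/70) - 824/25 = -70/211*(-971/14) - 824/25 = 4855/211 - 824/25 = -52489/5275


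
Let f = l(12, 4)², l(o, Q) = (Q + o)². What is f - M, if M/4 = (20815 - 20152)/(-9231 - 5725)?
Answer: 245039767/3739 ≈ 65536.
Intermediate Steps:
M = -663/3739 (M = 4*((20815 - 20152)/(-9231 - 5725)) = 4*(663/(-14956)) = 4*(663*(-1/14956)) = 4*(-663/14956) = -663/3739 ≈ -0.17732)
f = 65536 (f = ((4 + 12)²)² = (16²)² = 256² = 65536)
f - M = 65536 - 1*(-663/3739) = 65536 + 663/3739 = 245039767/3739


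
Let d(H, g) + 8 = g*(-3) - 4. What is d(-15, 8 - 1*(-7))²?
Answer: 3249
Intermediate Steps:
d(H, g) = -12 - 3*g (d(H, g) = -8 + (g*(-3) - 4) = -8 + (-3*g - 4) = -8 + (-4 - 3*g) = -12 - 3*g)
d(-15, 8 - 1*(-7))² = (-12 - 3*(8 - 1*(-7)))² = (-12 - 3*(8 + 7))² = (-12 - 3*15)² = (-12 - 45)² = (-57)² = 3249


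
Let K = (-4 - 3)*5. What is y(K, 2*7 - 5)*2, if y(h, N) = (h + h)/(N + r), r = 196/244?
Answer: -4270/299 ≈ -14.281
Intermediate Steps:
r = 49/61 (r = 196*(1/244) = 49/61 ≈ 0.80328)
K = -35 (K = -7*5 = -35)
y(h, N) = 2*h/(49/61 + N) (y(h, N) = (h + h)/(N + 49/61) = (2*h)/(49/61 + N) = 2*h/(49/61 + N))
y(K, 2*7 - 5)*2 = (122*(-35)/(49 + 61*(2*7 - 5)))*2 = (122*(-35)/(49 + 61*(14 - 5)))*2 = (122*(-35)/(49 + 61*9))*2 = (122*(-35)/(49 + 549))*2 = (122*(-35)/598)*2 = (122*(-35)*(1/598))*2 = -2135/299*2 = -4270/299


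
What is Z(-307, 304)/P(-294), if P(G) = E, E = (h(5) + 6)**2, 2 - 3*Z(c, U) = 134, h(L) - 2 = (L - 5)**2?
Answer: -11/16 ≈ -0.68750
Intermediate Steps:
h(L) = 2 + (-5 + L)**2 (h(L) = 2 + (L - 5)**2 = 2 + (-5 + L)**2)
Z(c, U) = -44 (Z(c, U) = 2/3 - 1/3*134 = 2/3 - 134/3 = -44)
E = 64 (E = ((2 + (-5 + 5)**2) + 6)**2 = ((2 + 0**2) + 6)**2 = ((2 + 0) + 6)**2 = (2 + 6)**2 = 8**2 = 64)
P(G) = 64
Z(-307, 304)/P(-294) = -44/64 = -44*1/64 = -11/16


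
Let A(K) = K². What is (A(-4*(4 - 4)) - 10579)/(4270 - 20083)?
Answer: 10579/15813 ≈ 0.66901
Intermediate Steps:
(A(-4*(4 - 4)) - 10579)/(4270 - 20083) = ((-4*(4 - 4))² - 10579)/(4270 - 20083) = ((-4*0)² - 10579)/(-15813) = (0² - 10579)*(-1/15813) = (0 - 10579)*(-1/15813) = -10579*(-1/15813) = 10579/15813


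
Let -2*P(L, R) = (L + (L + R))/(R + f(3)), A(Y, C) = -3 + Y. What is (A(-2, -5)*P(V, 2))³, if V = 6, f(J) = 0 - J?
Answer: -42875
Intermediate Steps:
f(J) = -J
P(L, R) = -(R + 2*L)/(2*(-3 + R)) (P(L, R) = -(L + (L + R))/(2*(R - 1*3)) = -(R + 2*L)/(2*(R - 3)) = -(R + 2*L)/(2*(-3 + R)))
(A(-2, -5)*P(V, 2))³ = ((-3 - 2)*((-1*6 - ½*2)/(-3 + 2)))³ = (-5*(-6 - 1)/(-1))³ = (-(-5)*(-7))³ = (-5*7)³ = (-35)³ = -42875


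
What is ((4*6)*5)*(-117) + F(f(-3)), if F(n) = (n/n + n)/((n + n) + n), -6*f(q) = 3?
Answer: -42121/3 ≈ -14040.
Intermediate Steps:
f(q) = -1/2 (f(q) = -1/6*3 = -1/2)
F(n) = (1 + n)/(3*n) (F(n) = (1 + n)/(2*n + n) = (1 + n)/((3*n)) = (1 + n)*(1/(3*n)) = (1 + n)/(3*n))
((4*6)*5)*(-117) + F(f(-3)) = ((4*6)*5)*(-117) + (1 - 1/2)/(3*(-1/2)) = (24*5)*(-117) + (1/3)*(-2)*(1/2) = 120*(-117) - 1/3 = -14040 - 1/3 = -42121/3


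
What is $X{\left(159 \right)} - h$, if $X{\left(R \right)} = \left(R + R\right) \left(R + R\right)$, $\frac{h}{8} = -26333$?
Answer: $311788$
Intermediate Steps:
$h = -210664$ ($h = 8 \left(-26333\right) = -210664$)
$X{\left(R \right)} = 4 R^{2}$ ($X{\left(R \right)} = 2 R 2 R = 4 R^{2}$)
$X{\left(159 \right)} - h = 4 \cdot 159^{2} - -210664 = 4 \cdot 25281 + 210664 = 101124 + 210664 = 311788$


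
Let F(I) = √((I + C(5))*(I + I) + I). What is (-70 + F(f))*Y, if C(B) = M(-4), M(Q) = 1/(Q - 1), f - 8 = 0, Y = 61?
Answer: -4270 + 122*√830/5 ≈ -3567.0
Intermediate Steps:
f = 8 (f = 8 + 0 = 8)
M(Q) = 1/(-1 + Q)
C(B) = -⅕ (C(B) = 1/(-1 - 4) = 1/(-5) = -⅕)
F(I) = √(I + 2*I*(-⅕ + I)) (F(I) = √((I - ⅕)*(I + I) + I) = √((-⅕ + I)*(2*I) + I) = √(2*I*(-⅕ + I) + I) = √(I + 2*I*(-⅕ + I)))
(-70 + F(f))*Y = (-70 + √5*√(8*(3 + 10*8))/5)*61 = (-70 + √5*√(8*(3 + 80))/5)*61 = (-70 + √5*√(8*83)/5)*61 = (-70 + √5*√664/5)*61 = (-70 + √5*(2*√166)/5)*61 = (-70 + 2*√830/5)*61 = -4270 + 122*√830/5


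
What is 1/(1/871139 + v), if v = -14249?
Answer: -871139/12412859610 ≈ -7.0180e-5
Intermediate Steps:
1/(1/871139 + v) = 1/(1/871139 - 14249) = 1/(-12412859610/871139) = -871139/12412859610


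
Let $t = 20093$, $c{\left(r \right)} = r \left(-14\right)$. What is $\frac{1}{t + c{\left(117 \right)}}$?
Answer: $\frac{1}{18455} \approx 5.4186 \cdot 10^{-5}$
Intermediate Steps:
$c{\left(r \right)} = - 14 r$
$\frac{1}{t + c{\left(117 \right)}} = \frac{1}{20093 - 1638} = \frac{1}{18455}$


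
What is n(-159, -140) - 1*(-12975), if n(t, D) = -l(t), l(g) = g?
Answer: 13134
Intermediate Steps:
n(t, D) = -t
n(-159, -140) - 1*(-12975) = -1*(-159) - 1*(-12975) = 159 + 12975 = 13134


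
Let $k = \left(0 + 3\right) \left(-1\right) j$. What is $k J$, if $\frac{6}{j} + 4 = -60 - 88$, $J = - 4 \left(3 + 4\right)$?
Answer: $- \frac{63}{19} \approx -3.3158$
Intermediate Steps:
$J = -28$ ($J = \left(-4\right) 7 = -28$)
$j = - \frac{3}{76}$ ($j = \frac{6}{-4 - 148} = \frac{6}{-152} = 6 \left(- \frac{1}{152}\right) = - \frac{3}{76} \approx -0.039474$)
$k = \frac{9}{76}$ ($k = \left(0 + 3\right) \left(-1\right) \left(- \frac{3}{76}\right) = 3 \left(-1\right) \left(- \frac{3}{76}\right) = \left(-3\right) \left(- \frac{3}{76}\right) = \frac{9}{76} \approx 0.11842$)
$k J = \frac{9}{76} \left(-28\right) = - \frac{63}{19}$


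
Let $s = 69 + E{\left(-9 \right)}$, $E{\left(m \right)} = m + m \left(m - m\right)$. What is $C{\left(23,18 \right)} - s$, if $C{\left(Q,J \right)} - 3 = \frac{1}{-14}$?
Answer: $- \frac{799}{14} \approx -57.071$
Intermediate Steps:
$E{\left(m \right)} = m$ ($E{\left(m \right)} = m + m 0 = m + 0 = m$)
$s = 60$ ($s = 69 - 9 = 60$)
$C{\left(Q,J \right)} = \frac{41}{14}$ ($C{\left(Q,J \right)} = 3 + \frac{1}{-14} = 3 - \frac{1}{14} = \frac{41}{14}$)
$C{\left(23,18 \right)} - s = \frac{41}{14} - 60 = - \frac{799}{14}$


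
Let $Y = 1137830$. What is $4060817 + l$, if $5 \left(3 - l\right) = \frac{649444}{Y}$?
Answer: $\frac{11551306726778}{2844575} \approx 4.0608 \cdot 10^{6}$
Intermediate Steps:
$l = \frac{8209003}{2844575}$ ($l = 3 - \frac{649444 \cdot \frac{1}{1137830}}{5} = 3 - \frac{324722}{2844575} = \frac{8209003}{2844575} \approx 2.8858$)
$4060817 + l = 4060817 + \frac{8209003}{2844575} = \frac{11551306726778}{2844575}$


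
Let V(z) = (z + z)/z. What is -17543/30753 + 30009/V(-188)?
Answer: 922831691/61506 ≈ 15004.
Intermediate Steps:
V(z) = 2 (V(z) = (2*z)/z = 2)
-17543/30753 + 30009/V(-188) = -17543/30753 + 30009/2 = 922831691/61506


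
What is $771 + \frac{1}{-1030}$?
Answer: $\frac{794129}{1030} \approx 771.0$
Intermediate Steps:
$771 + \frac{1}{-1030} = 771 - \frac{1}{1030} = \frac{794129}{1030}$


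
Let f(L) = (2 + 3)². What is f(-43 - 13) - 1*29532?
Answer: -29507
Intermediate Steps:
f(L) = 25 (f(L) = 5² = 25)
f(-43 - 13) - 1*29532 = 25 - 1*29532 = 25 - 29532 = -29507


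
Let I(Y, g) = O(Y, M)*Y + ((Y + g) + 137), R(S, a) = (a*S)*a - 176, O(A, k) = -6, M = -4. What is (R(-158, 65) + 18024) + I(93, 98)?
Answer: -649932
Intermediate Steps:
R(S, a) = -176 + S*a² (R(S, a) = (S*a)*a - 176 = S*a² - 176 = -176 + S*a²)
I(Y, g) = 137 + g - 5*Y (I(Y, g) = -6*Y + ((Y + g) + 137) = -6*Y + (137 + Y + g) = 137 + g - 5*Y)
(R(-158, 65) + 18024) + I(93, 98) = ((-176 - 158*65²) + 18024) + (137 + 98 - 5*93) = ((-176 - 158*4225) + 18024) + (137 + 98 - 465) = ((-176 - 667550) + 18024) - 230 = (-667726 + 18024) - 230 = -649702 - 230 = -649932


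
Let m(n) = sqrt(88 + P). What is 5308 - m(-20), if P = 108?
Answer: 5294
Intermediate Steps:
m(n) = 14 (m(n) = sqrt(88 + 108) = sqrt(196) = 14)
5308 - m(-20) = 5308 - 1*14 = 5308 - 14 = 5294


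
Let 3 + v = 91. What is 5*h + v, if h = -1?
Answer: 83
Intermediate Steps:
v = 88 (v = -3 + 91 = 88)
5*h + v = 5*(-1) + 88 = -5 + 88 = 83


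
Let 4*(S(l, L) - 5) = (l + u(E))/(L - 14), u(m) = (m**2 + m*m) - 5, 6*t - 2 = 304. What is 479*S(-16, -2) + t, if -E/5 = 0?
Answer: 166603/64 ≈ 2603.2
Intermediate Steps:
E = 0 (E = -5*0 = 0)
t = 51 (t = 1/3 + (1/6)*304 = 1/3 + 152/3 = 51)
u(m) = -5 + 2*m**2 (u(m) = (m**2 + m**2) - 5 = 2*m**2 - 5 = -5 + 2*m**2)
S(l, L) = 5 + (-5 + l)/(4*(-14 + L)) (S(l, L) = 5 + ((l + (-5 + 2*0**2))/(L - 14))/4 = 5 + ((l + (-5 + 2*0))/(-14 + L))/4 = 5 + ((l + (-5 + 0))/(-14 + L))/4 = 5 + ((l - 5)/(-14 + L))/4 = 5 + ((-5 + l)/(-14 + L))/4 = 5 + (-5 + l)/(4*(-14 + L)))
479*S(-16, -2) + t = 479*((-285 - 16 + 20*(-2))/(4*(-14 - 2))) + 51 = 479*((1/4)*(-285 - 16 - 40)/(-16)) + 51 = 479*((1/4)*(-1/16)*(-341)) + 51 = 479*(341/64) + 51 = 163339/64 + 51 = 166603/64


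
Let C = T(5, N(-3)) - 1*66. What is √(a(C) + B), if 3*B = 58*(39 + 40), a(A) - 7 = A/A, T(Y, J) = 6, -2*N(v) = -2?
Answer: 7*√282/3 ≈ 39.183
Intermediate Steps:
N(v) = 1 (N(v) = -½*(-2) = 1)
C = -60 (C = 6 - 1*66 = 6 - 66 = -60)
a(A) = 8 (a(A) = 7 + A/A = 7 + 1 = 8)
B = 4582/3 (B = (58*(39 + 40))/3 = (58*79)/3 = (⅓)*4582 = 4582/3 ≈ 1527.3)
√(a(C) + B) = √(8 + 4582/3) = √(4606/3) = 7*√282/3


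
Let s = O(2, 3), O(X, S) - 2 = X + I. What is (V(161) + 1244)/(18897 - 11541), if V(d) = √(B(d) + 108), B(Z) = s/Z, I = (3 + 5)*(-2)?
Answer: 311/1839 + √174846/296079 ≈ 0.17053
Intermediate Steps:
I = -16 (I = 8*(-2) = -16)
O(X, S) = -14 + X (O(X, S) = 2 + (X - 16) = 2 + (-16 + X) = -14 + X)
s = -12 (s = -14 + 2 = -12)
B(Z) = -12/Z
V(d) = √(108 - 12/d) (V(d) = √(-12/d + 108) = √(108 - 12/d))
(V(161) + 1244)/(18897 - 11541) = (2*√(27 - 3/161) + 1244)/(18897 - 11541) = (2*√(27 - 3*1/161) + 1244)/7356 = (2*√(27 - 3/161) + 1244)*(1/7356) = (2*√(4344/161) + 1244)*(1/7356) = (2*(2*√174846/161) + 1244)*(1/7356) = (4*√174846/161 + 1244)*(1/7356) = (1244 + 4*√174846/161)*(1/7356) = 311/1839 + √174846/296079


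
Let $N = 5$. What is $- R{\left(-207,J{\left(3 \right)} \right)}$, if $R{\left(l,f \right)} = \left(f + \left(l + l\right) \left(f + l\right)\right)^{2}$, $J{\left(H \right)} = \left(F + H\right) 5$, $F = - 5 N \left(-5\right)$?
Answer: $-31905818884$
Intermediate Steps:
$F = 125$ ($F = \left(-5\right) 5 \left(-5\right) = \left(-25\right) \left(-5\right) = 125$)
$J{\left(H \right)} = 625 + 5 H$ ($J{\left(H \right)} = \left(125 + H\right) 5 = 625 + 5 H$)
$R{\left(l,f \right)} = \left(f + 2 l \left(f + l\right)\right)^{2}$
$- R{\left(-207,J{\left(3 \right)} \right)} = - \left(\left(625 + 5 \cdot 3\right) + 2 \left(-207\right)^{2} + 2 \left(625 + 5 \cdot 3\right) \left(-207\right)\right)^{2} = - \left(\left(625 + 15\right) + 2 \cdot 42849 + 2 \left(625 + 15\right) \left(-207\right)\right)^{2} = - \left(640 + 85698 + 2 \cdot 640 \left(-207\right)\right)^{2} = - \left(640 + 85698 - 264960\right)^{2} = - \left(-178622\right)^{2} = \left(-1\right) 31905818884 = -31905818884$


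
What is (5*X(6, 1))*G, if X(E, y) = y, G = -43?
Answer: -215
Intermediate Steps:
(5*X(6, 1))*G = (5*1)*(-43) = 5*(-43) = -215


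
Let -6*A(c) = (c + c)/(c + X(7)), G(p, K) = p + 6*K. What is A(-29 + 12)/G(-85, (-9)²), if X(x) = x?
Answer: -17/12030 ≈ -0.0014131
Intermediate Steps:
A(c) = -c/(3*(7 + c)) (A(c) = -(c + c)/(6*(c + 7)) = -2*c/(6*(7 + c)) = -c/(3*(7 + c)))
A(-29 + 12)/G(-85, (-9)²) = (-(-29 + 12)/(21 + 3*(-29 + 12)))/(-85 + 6*(-9)²) = (-1*(-17)/(21 + 3*(-17)))/(-85 + 6*81) = (-1*(-17)/(21 - 51))/(-85 + 486) = -1*(-17)/(-30)/401 = -1*(-17)*(-1/30)*(1/401) = -17/30*1/401 = -17/12030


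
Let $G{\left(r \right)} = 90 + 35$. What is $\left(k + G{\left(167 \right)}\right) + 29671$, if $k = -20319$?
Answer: $9477$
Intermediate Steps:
$G{\left(r \right)} = 125$
$\left(k + G{\left(167 \right)}\right) + 29671 = \left(-20319 + 125\right) + 29671 = -20194 + 29671 = 9477$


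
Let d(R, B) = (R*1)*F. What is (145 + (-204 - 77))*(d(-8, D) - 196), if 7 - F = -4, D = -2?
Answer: 38624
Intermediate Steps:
F = 11 (F = 7 - 1*(-4) = 7 + 4 = 11)
d(R, B) = 11*R (d(R, B) = (R*1)*11 = R*11 = 11*R)
(145 + (-204 - 77))*(d(-8, D) - 196) = (145 + (-204 - 77))*(11*(-8) - 196) = (145 - 281)*(-88 - 196) = -136*(-284) = 38624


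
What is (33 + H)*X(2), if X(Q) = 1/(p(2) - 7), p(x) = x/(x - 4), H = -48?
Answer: 15/8 ≈ 1.8750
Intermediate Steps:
p(x) = x/(-4 + x)
X(Q) = -1/8 (X(Q) = 1/(2/(-4 + 2) - 7) = 1/(2/(-2) - 7) = 1/(2*(-1/2) - 7) = 1/(-1 - 7) = 1/(-8) = -1/8)
(33 + H)*X(2) = (33 - 48)*(-1/8) = -15*(-1/8) = 15/8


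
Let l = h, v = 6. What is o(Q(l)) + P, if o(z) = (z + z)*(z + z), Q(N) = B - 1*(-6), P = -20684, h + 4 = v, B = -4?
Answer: -20668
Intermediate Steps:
h = 2 (h = -4 + 6 = 2)
l = 2
Q(N) = 2 (Q(N) = -4 - 1*(-6) = -4 + 6 = 2)
o(z) = 4*z² (o(z) = (2*z)*(2*z) = 4*z²)
o(Q(l)) + P = 4*2² - 20684 = 4*4 - 20684 = 16 - 20684 = -20668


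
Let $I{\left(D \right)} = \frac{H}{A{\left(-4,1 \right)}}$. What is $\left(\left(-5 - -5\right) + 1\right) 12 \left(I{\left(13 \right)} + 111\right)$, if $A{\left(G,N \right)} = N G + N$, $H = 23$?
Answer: $1240$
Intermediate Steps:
$A{\left(G,N \right)} = N + G N$ ($A{\left(G,N \right)} = G N + N = N + G N$)
$I{\left(D \right)} = - \frac{23}{3}$ ($I{\left(D \right)} = \frac{23}{1 \left(1 - 4\right)} = \frac{23}{1 \left(-3\right)} = \frac{23}{-3} = 23 \left(- \frac{1}{3}\right) = - \frac{23}{3}$)
$\left(\left(-5 - -5\right) + 1\right) 12 \left(I{\left(13 \right)} + 111\right) = \left(\left(-5 - -5\right) + 1\right) 12 \left(- \frac{23}{3} + 111\right) = \left(\left(-5 + 5\right) + 1\right) 12 \cdot \frac{310}{3} = \left(0 + 1\right) 12 \cdot \frac{310}{3} = 1 \cdot 12 \cdot \frac{310}{3} = 12 \cdot \frac{310}{3} = 1240$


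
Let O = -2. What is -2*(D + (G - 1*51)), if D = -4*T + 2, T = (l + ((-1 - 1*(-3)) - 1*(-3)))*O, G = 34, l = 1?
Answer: -66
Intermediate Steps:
T = -12 (T = (1 + ((-1 - 1*(-3)) - 1*(-3)))*(-2) = (1 + ((-1 + 3) + 3))*(-2) = (1 + (2 + 3))*(-2) = (1 + 5)*(-2) = 6*(-2) = -12)
D = 50 (D = -4*(-12) + 2 = 48 + 2 = 50)
-2*(D + (G - 1*51)) = -2*(50 + (34 - 1*51)) = -2*(50 + (34 - 51)) = -2*(50 - 17) = -2*33 = -66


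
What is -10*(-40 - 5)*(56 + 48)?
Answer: 46800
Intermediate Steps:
-10*(-40 - 5)*(56 + 48) = -(-450)*104 = -10*(-4680) = 46800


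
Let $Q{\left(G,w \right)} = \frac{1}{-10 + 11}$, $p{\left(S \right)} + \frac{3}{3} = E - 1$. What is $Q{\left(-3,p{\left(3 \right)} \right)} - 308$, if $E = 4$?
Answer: $-307$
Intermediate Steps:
$p{\left(S \right)} = 2$ ($p{\left(S \right)} = -1 + \left(4 - 1\right) = -1 + 3 = 2$)
$Q{\left(G,w \right)} = 1$ ($Q{\left(G,w \right)} = 1^{-1} = 1$)
$Q{\left(-3,p{\left(3 \right)} \right)} - 308 = 1 - 308 = -307$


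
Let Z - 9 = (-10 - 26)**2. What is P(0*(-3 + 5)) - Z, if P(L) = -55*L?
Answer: -1305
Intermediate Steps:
Z = 1305 (Z = 9 + (-10 - 26)**2 = 9 + (-36)**2 = 9 + 1296 = 1305)
P(0*(-3 + 5)) - Z = -0*(-3 + 5) - 1*1305 = -0*2 - 1305 = -55*0 - 1305 = 0 - 1305 = -1305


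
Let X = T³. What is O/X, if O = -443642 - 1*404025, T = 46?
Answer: -847667/97336 ≈ -8.7087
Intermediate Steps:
X = 97336 (X = 46³ = 97336)
O = -847667 (O = -443642 - 404025 = -847667)
O/X = -847667/97336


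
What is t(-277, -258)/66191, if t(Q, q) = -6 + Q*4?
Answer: -1114/66191 ≈ -0.016830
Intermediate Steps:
t(Q, q) = -6 + 4*Q
t(-277, -258)/66191 = (-6 + 4*(-277))/66191 = (-6 - 1108)*(1/66191) = -1114*1/66191 = -1114/66191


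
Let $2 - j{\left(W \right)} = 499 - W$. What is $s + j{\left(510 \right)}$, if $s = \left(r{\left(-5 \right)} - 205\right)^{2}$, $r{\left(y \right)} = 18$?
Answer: $34982$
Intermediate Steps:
$j{\left(W \right)} = -497 + W$ ($j{\left(W \right)} = 2 - \left(499 - W\right) = 2 + \left(-499 + W\right) = -497 + W$)
$s = 34969$ ($s = \left(18 - 205\right)^{2} = \left(-187\right)^{2} = 34969$)
$s + j{\left(510 \right)} = 34969 + \left(-497 + 510\right) = 34969 + 13 = 34982$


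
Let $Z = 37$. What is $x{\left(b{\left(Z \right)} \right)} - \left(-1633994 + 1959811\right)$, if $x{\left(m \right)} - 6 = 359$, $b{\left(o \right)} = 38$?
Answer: $-325452$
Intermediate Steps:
$x{\left(m \right)} = 365$ ($x{\left(m \right)} = 6 + 359 = 365$)
$x{\left(b{\left(Z \right)} \right)} - \left(-1633994 + 1959811\right) = 365 - \left(-1633994 + 1959811\right) = 365 - 325817 = -325452$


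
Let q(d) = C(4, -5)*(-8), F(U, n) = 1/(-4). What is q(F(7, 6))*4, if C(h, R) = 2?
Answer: -64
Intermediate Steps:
F(U, n) = -1/4
q(d) = -16 (q(d) = 2*(-8) = -16)
q(F(7, 6))*4 = -16*4 = -64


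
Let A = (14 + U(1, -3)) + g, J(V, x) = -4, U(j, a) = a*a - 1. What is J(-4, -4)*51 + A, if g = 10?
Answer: -172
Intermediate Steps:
U(j, a) = -1 + a² (U(j, a) = a² - 1 = -1 + a²)
A = 32 (A = (14 + (-1 + (-3)²)) + 10 = (14 + (-1 + 9)) + 10 = (14 + 8) + 10 = 22 + 10 = 32)
J(-4, -4)*51 + A = -4*51 + 32 = -204 + 32 = -172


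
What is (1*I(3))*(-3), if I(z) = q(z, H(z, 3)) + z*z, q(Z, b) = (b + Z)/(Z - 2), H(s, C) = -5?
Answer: -21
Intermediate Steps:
q(Z, b) = (Z + b)/(-2 + Z)
I(z) = z**2 + (-5 + z)/(-2 + z) (I(z) = (z - 5)/(-2 + z) + z*z = (-5 + z)/(-2 + z) + z**2 = z**2 + (-5 + z)/(-2 + z))
(1*I(3))*(-3) = (1*((-5 + 3 + 3**2*(-2 + 3))/(-2 + 3)))*(-3) = (1*((-5 + 3 + 9*1)/1))*(-3) = (1*(1*(-5 + 3 + 9)))*(-3) = (1*(1*7))*(-3) = (1*7)*(-3) = 7*(-3) = -21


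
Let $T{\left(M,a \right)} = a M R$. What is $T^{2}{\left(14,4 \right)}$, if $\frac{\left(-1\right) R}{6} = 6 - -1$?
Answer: $5531904$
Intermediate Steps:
$R = -42$ ($R = - 6 \left(6 - -1\right) = - 6 \left(6 + 1\right) = \left(-6\right) 7 = -42$)
$T{\left(M,a \right)} = - 42 M a$ ($T{\left(M,a \right)} = a M \left(-42\right) = M a \left(-42\right) = - 42 M a$)
$T^{2}{\left(14,4 \right)} = \left(\left(-42\right) 14 \cdot 4\right)^{2} = \left(-2352\right)^{2} = 5531904$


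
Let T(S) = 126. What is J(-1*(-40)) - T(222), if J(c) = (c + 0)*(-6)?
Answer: -366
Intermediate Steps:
J(c) = -6*c (J(c) = c*(-6) = -6*c)
J(-1*(-40)) - T(222) = -(-6)*(-40) - 1*126 = -6*40 - 126 = -240 - 126 = -366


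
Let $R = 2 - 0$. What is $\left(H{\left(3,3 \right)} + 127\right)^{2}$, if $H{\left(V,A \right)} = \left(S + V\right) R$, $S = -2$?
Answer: $16641$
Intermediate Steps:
$R = 2$ ($R = 2 + 0 = 2$)
$H{\left(V,A \right)} = -4 + 2 V$ ($H{\left(V,A \right)} = \left(-2 + V\right) 2 = -4 + 2 V$)
$\left(H{\left(3,3 \right)} + 127\right)^{2} = \left(\left(-4 + 2 \cdot 3\right) + 127\right)^{2} = \left(\left(-4 + 6\right) + 127\right)^{2} = \left(2 + 127\right)^{2} = 129^{2} = 16641$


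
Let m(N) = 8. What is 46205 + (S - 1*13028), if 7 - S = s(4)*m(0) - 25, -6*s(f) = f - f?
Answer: 33209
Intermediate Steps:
s(f) = 0 (s(f) = -(f - f)/6 = -⅙*0 = 0)
S = 32 (S = 7 - (0*8 - 25) = 7 - (0 - 25) = 7 - 1*(-25) = 7 + 25 = 32)
46205 + (S - 1*13028) = 46205 + (32 - 1*13028) = 46205 + (32 - 13028) = 46205 - 12996 = 33209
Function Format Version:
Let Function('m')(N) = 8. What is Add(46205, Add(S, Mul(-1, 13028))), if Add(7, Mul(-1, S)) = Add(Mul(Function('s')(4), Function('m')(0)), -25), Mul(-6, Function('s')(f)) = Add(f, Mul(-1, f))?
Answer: 33209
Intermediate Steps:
Function('s')(f) = 0 (Function('s')(f) = Mul(Rational(-1, 6), Add(f, Mul(-1, f))) = Mul(Rational(-1, 6), 0) = 0)
S = 32 (S = Add(7, Mul(-1, Add(Mul(0, 8), -25))) = Add(7, Mul(-1, Add(0, -25))) = Add(7, Mul(-1, -25)) = Add(7, 25) = 32)
Add(46205, Add(S, Mul(-1, 13028))) = Add(46205, Add(32, Mul(-1, 13028))) = Add(46205, Add(32, -13028)) = Add(46205, -12996) = 33209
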